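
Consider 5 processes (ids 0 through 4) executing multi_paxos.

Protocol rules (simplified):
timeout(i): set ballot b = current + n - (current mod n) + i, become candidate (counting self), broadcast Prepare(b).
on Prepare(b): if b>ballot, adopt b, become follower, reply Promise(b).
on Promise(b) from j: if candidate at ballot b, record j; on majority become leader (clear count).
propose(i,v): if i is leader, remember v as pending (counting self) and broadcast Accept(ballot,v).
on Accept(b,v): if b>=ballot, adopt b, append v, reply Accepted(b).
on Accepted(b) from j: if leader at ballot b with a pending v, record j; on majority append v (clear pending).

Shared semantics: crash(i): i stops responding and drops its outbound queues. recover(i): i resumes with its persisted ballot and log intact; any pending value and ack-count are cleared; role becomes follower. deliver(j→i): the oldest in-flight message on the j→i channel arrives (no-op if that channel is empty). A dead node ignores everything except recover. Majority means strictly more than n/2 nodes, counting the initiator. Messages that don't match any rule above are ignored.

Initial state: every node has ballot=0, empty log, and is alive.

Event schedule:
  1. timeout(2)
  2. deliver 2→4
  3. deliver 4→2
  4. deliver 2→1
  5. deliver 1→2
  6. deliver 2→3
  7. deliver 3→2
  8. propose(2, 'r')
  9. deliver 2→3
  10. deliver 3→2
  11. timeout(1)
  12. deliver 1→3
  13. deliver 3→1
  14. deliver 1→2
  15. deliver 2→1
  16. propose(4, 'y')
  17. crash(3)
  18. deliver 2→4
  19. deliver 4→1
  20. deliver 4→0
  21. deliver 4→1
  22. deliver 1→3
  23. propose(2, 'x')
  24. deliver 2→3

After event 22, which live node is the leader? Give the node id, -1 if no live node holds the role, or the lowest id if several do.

-1

e1 timeout(2): 2[cand,b=7,-]
e2 deliver 2→4: 4[foll,b=7,-]
e3 deliver 4→2: ·
e4 deliver 2→1: 1[foll,b=7,-]
e5 deliver 1→2: 2[lead,b=7,-]
e6 deliver 2→3: 3[foll,b=7,-]
e7 deliver 3→2: ·
e8 propose(2,'r'): ·
e9 deliver 2→3: 3[foll,b=7,r]
e10 deliver 3→2: ·
e11 timeout(1): 1[cand,b=11,-]
e12 deliver 1→3: 3[foll,b=11,r]
e13 deliver 3→1: ·
e14 deliver 1→2: 2[foll,b=11,-]
e15 deliver 2→1: ·
e16 propose(4,'y'): ·
e17 crash(3): 3[✗foll,b=11,r]
e18 deliver 2→4: 4[foll,b=7,r]
e19 deliver 4→1: ·
e20 deliver 4→0: ·
e21 deliver 4→1: ·
e22 deliver 1→3: ·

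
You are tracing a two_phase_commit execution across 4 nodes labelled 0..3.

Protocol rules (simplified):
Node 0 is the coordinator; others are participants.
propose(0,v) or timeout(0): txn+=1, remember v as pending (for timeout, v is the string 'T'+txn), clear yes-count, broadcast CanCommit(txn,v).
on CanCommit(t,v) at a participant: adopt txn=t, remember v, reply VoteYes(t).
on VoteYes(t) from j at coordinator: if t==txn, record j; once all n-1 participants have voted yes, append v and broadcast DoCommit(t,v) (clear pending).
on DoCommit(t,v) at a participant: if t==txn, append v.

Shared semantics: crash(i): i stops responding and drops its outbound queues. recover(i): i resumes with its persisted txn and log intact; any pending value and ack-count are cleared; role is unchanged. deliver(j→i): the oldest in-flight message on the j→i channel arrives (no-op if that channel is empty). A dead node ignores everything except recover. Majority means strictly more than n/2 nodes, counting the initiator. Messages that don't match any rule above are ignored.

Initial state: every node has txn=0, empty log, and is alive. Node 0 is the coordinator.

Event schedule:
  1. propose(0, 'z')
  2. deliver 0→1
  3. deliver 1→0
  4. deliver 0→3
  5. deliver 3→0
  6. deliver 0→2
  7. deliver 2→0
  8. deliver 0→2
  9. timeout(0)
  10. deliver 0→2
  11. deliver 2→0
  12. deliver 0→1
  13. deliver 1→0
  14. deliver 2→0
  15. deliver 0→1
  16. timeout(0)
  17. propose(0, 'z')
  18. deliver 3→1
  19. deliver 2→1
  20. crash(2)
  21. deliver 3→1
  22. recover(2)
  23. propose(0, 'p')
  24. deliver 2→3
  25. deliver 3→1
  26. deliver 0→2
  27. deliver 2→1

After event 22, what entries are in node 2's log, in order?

z

1. propose(0,'z'):  <0:coor t1 ->
2. deliver 0→1:  <1:part t1 ->
3. deliver 1→0:  nop
4. deliver 0→3:  <3:part t1 ->
5. deliver 3→0:  nop
6. deliver 0→2:  <2:part t1 ->
7. deliver 2→0:  <0:coor t1 z>
8. deliver 0→2:  <2:part t1 z>
9. timeout(0):  <0:coor t2 z>
10. deliver 0→2:  <2:part t2 z>
11. deliver 2→0:  nop
12. deliver 0→1:  <1:part t1 z>
13. deliver 1→0:  nop
14. deliver 2→0:  nop
15. deliver 0→1:  <1:part t2 z>
16. timeout(0):  <0:coor t3 z>
17. propose(0,'z'):  <0:coor t4 z>
18. deliver 3→1:  nop
19. deliver 2→1:  nop
20. crash(2):  <2:✗part t2 z>
21. deliver 3→1:  nop
22. recover(2):  <2:part t2 z>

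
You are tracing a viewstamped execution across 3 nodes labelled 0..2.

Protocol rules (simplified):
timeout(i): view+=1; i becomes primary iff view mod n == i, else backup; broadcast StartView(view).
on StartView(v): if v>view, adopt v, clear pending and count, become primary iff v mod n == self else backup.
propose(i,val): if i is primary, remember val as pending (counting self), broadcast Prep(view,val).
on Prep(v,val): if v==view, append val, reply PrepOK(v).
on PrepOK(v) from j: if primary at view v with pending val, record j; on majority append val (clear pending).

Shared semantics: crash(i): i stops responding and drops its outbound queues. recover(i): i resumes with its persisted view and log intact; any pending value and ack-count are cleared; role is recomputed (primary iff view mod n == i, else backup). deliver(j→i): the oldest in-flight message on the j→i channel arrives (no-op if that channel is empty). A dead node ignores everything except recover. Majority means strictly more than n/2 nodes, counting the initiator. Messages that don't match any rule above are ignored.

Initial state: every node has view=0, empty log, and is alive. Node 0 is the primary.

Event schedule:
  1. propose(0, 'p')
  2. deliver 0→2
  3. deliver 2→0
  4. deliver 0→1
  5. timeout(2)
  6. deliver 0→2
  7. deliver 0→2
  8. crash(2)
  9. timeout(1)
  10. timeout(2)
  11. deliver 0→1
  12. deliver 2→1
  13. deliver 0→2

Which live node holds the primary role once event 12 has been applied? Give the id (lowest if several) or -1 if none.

0

1. propose(0,'p'):  nop
2. deliver 0→2:  <2:back v0 p>
3. deliver 2→0:  <0:prim v0 p>
4. deliver 0→1:  <1:back v0 p>
5. timeout(2):  <2:back v1 p>
6. deliver 0→2:  nop
7. deliver 0→2:  nop
8. crash(2):  <2:✗back v1 p>
9. timeout(1):  <1:prim v1 p>
10. timeout(2):  nop
11. deliver 0→1:  nop
12. deliver 2→1:  nop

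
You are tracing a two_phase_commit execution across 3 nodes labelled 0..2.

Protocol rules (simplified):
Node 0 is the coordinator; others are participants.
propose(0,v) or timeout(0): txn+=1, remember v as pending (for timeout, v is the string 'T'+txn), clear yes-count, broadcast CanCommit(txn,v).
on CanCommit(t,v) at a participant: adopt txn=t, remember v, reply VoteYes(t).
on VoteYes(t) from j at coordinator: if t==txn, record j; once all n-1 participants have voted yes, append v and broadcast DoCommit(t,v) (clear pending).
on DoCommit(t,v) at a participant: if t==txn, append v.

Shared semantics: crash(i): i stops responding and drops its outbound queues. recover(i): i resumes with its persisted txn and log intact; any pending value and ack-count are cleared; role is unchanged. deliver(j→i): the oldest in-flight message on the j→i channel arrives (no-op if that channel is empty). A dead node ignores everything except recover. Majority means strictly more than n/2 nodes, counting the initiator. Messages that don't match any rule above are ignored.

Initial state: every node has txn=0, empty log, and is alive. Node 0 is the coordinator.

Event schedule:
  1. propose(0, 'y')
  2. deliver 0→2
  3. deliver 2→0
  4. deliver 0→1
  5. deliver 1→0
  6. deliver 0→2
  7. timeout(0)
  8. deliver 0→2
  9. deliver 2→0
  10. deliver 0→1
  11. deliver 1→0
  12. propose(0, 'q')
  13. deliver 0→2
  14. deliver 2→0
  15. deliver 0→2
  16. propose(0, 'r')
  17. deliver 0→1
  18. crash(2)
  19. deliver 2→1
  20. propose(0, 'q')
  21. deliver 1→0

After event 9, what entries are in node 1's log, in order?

1. propose(0,'y'):  <0:coor t1 ->
2. deliver 0→2:  <2:part t1 ->
3. deliver 2→0:  nop
4. deliver 0→1:  <1:part t1 ->
5. deliver 1→0:  <0:coor t1 y>
6. deliver 0→2:  <2:part t1 y>
7. timeout(0):  <0:coor t2 y>
8. deliver 0→2:  <2:part t2 y>
9. deliver 2→0:  nop

empty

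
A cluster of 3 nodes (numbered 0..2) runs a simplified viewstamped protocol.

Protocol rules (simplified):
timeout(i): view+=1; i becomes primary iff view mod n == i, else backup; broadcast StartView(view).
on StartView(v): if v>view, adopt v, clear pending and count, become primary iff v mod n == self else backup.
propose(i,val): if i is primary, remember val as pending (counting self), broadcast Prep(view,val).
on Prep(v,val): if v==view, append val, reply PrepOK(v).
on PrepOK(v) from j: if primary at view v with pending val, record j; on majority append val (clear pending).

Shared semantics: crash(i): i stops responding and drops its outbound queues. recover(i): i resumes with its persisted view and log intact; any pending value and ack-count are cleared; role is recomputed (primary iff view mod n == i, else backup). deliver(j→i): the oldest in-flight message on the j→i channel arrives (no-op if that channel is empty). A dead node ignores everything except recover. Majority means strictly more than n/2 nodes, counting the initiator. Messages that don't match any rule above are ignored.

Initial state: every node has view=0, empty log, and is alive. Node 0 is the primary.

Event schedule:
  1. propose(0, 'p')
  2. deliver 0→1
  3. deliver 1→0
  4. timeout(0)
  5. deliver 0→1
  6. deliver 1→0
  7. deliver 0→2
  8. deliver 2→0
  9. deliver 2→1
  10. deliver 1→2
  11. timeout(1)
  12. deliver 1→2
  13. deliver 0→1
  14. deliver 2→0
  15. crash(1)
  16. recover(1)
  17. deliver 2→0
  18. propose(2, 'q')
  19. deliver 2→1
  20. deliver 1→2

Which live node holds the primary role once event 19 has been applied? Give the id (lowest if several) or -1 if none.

2

[1] propose(0,'p') → ∅
[2] deliver 0→1 → N1(back v0 [p])
[3] deliver 1→0 → N0(prim v0 [p])
[4] timeout(0) → N0(back v1 [p])
[5] deliver 0→1 → N1(prim v1 [p])
[6] deliver 1→0 → ∅
[7] deliver 0→2 → N2(back v0 [p])
[8] deliver 2→0 → ∅
[9] deliver 2→1 → ∅
[10] deliver 1→2 → ∅
[11] timeout(1) → N1(back v2 [p])
[12] deliver 1→2 → N2(prim v2 [p])
[13] deliver 0→1 → ∅
[14] deliver 2→0 → ∅
[15] crash(1) → N1(✗back v2 [p])
[16] recover(1) → N1(back v2 [p])
[17] deliver 2→0 → ∅
[18] propose(2,'q') → ∅
[19] deliver 2→1 → N1(back v2 [p,q])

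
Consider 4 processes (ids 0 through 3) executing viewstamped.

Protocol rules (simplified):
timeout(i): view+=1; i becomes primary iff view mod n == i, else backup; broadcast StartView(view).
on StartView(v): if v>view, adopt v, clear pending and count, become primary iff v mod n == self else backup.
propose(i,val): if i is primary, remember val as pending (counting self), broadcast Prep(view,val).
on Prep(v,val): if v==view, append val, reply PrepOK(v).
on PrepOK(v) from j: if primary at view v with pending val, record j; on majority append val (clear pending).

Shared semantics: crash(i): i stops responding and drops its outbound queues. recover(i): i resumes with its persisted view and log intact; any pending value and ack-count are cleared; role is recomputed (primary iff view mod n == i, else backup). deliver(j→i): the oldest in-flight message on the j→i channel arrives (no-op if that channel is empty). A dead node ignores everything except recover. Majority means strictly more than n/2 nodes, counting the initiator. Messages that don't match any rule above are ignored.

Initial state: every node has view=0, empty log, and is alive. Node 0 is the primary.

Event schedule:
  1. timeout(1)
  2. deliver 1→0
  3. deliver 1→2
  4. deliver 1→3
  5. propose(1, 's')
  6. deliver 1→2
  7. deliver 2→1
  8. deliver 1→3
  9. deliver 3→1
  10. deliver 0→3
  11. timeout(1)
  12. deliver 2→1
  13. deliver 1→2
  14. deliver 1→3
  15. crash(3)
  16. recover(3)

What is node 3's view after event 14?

e1 timeout(1): 1[prim,v=1,-]
e2 deliver 1→0: 0[back,v=1,-]
e3 deliver 1→2: 2[back,v=1,-]
e4 deliver 1→3: 3[back,v=1,-]
e5 propose(1,'s'): ·
e6 deliver 1→2: 2[back,v=1,s]
e7 deliver 2→1: ·
e8 deliver 1→3: 3[back,v=1,s]
e9 deliver 3→1: 1[prim,v=1,s]
e10 deliver 0→3: ·
e11 timeout(1): 1[back,v=2,s]
e12 deliver 2→1: ·
e13 deliver 1→2: 2[prim,v=2,s]
e14 deliver 1→3: 3[back,v=2,s]

2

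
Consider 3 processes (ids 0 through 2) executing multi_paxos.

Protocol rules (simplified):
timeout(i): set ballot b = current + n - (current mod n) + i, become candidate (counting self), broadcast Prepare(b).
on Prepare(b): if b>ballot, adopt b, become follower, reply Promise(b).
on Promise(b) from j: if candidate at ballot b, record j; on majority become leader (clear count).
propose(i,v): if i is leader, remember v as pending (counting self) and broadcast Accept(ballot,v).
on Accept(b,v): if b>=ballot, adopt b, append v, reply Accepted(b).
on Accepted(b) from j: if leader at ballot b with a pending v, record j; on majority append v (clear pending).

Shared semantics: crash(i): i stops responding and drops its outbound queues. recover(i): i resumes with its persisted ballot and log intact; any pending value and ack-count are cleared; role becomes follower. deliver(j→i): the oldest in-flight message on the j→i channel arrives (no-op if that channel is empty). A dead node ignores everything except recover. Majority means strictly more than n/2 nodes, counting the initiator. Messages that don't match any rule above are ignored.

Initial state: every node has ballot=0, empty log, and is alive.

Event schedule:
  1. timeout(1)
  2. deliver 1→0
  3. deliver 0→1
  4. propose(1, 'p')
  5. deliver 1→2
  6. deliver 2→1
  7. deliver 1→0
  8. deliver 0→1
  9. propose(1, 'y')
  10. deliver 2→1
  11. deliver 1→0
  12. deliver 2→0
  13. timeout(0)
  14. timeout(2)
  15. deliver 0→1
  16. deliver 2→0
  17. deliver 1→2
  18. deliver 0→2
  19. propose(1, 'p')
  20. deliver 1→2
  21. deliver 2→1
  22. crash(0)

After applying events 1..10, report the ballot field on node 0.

after 1 — timeout(1): n1:cand/b4/[-]
after 2 — deliver 1→0: n0:foll/b4/[-]
after 3 — deliver 0→1: n1:lead/b4/[-]
after 4 — propose(1,'p'): ·
after 5 — deliver 1→2: n2:foll/b4/[-]
after 6 — deliver 2→1: ·
after 7 — deliver 1→0: n0:foll/b4/[p]
after 8 — deliver 0→1: n1:lead/b4/[p]
after 9 — propose(1,'y'): ·
after 10 — deliver 2→1: ·

4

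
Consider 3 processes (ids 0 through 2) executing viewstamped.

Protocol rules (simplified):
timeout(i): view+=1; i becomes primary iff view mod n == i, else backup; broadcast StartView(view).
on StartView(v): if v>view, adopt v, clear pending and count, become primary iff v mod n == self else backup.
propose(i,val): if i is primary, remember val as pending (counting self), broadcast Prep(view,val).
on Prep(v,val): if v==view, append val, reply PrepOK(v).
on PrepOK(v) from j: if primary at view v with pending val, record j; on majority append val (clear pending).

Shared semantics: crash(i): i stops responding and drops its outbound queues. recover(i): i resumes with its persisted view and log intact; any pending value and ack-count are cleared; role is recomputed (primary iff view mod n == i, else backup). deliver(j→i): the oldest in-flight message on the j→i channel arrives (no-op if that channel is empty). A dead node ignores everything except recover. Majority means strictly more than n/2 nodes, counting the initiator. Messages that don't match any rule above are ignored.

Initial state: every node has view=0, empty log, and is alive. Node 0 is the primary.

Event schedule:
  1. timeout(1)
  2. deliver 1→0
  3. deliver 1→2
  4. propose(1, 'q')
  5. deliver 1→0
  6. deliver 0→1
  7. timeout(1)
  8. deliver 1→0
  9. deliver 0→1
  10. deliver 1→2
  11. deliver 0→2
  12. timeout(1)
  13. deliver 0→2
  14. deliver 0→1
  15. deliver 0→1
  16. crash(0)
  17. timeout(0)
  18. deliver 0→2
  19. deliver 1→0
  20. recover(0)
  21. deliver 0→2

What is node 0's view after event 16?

2

[1] timeout(1) → N1(prim v1 [-])
[2] deliver 1→0 → N0(back v1 [-])
[3] deliver 1→2 → N2(back v1 [-])
[4] propose(1,'q') → ∅
[5] deliver 1→0 → N0(back v1 [q])
[6] deliver 0→1 → N1(prim v1 [q])
[7] timeout(1) → N1(back v2 [q])
[8] deliver 1→0 → N0(back v2 [q])
[9] deliver 0→1 → ∅
[10] deliver 1→2 → N2(back v1 [q])
[11] deliver 0→2 → ∅
[12] timeout(1) → N1(back v3 [q])
[13] deliver 0→2 → ∅
[14] deliver 0→1 → ∅
[15] deliver 0→1 → ∅
[16] crash(0) → N0(✗back v2 [q])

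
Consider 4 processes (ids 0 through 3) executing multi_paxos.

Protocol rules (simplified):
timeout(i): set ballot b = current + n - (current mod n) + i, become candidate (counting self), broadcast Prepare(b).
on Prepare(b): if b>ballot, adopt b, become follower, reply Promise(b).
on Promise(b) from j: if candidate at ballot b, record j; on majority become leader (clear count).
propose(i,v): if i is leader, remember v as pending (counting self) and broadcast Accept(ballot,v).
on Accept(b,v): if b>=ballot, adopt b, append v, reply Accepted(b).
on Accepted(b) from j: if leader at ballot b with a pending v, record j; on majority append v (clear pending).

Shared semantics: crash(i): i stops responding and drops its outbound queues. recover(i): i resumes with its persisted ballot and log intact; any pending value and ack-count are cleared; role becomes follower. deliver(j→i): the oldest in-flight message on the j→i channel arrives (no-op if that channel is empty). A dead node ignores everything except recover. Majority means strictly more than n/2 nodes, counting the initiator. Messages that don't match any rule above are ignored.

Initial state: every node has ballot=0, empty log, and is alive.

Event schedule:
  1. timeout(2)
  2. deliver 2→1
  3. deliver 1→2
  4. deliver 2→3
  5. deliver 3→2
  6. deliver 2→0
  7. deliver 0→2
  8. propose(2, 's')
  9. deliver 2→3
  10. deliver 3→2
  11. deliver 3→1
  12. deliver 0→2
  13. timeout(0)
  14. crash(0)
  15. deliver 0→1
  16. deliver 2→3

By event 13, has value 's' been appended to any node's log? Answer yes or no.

yes

step 1 timeout(2): 2={cand,b=6,log=-}
step 2 deliver 2→1: 1={foll,b=6,log=-}
step 3 deliver 1→2: —
step 4 deliver 2→3: 3={foll,b=6,log=-}
step 5 deliver 3→2: 2={lead,b=6,log=-}
step 6 deliver 2→0: 0={foll,b=6,log=-}
step 7 deliver 0→2: —
step 8 propose(2,'s'): —
step 9 deliver 2→3: 3={foll,b=6,log=s}
step 10 deliver 3→2: —
step 11 deliver 3→1: —
step 12 deliver 0→2: —
step 13 timeout(0): 0={cand,b=8,log=-}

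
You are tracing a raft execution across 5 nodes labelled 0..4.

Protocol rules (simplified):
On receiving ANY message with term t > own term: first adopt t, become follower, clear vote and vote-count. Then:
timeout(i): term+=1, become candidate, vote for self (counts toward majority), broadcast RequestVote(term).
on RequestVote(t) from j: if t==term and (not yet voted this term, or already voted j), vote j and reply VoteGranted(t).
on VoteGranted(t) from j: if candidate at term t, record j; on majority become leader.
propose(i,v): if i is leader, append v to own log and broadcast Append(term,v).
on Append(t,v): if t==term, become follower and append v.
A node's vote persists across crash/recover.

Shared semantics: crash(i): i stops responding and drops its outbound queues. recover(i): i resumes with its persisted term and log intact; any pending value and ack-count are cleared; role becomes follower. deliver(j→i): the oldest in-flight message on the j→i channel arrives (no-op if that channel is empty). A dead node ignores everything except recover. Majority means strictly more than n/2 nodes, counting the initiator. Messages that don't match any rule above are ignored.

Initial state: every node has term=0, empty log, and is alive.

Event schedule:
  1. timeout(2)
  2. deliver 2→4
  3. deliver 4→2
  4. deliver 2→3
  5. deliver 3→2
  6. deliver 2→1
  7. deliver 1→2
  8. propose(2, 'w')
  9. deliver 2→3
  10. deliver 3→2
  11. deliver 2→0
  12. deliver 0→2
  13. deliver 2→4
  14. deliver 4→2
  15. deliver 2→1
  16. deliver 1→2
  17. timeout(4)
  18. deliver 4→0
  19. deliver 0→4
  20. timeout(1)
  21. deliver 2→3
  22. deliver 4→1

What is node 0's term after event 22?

step 1 timeout(2): 2={cand,t=1,log=-}
step 2 deliver 2→4: 4={foll,t=1,log=-}
step 3 deliver 4→2: —
step 4 deliver 2→3: 3={foll,t=1,log=-}
step 5 deliver 3→2: 2={lead,t=1,log=-}
step 6 deliver 2→1: 1={foll,t=1,log=-}
step 7 deliver 1→2: —
step 8 propose(2,'w'): 2={lead,t=1,log=w}
step 9 deliver 2→3: 3={foll,t=1,log=w}
step 10 deliver 3→2: —
step 11 deliver 2→0: 0={foll,t=1,log=-}
step 12 deliver 0→2: —
step 13 deliver 2→4: 4={foll,t=1,log=w}
step 14 deliver 4→2: —
step 15 deliver 2→1: 1={foll,t=1,log=w}
step 16 deliver 1→2: —
step 17 timeout(4): 4={cand,t=2,log=w}
step 18 deliver 4→0: 0={foll,t=2,log=-}
step 19 deliver 0→4: —
step 20 timeout(1): 1={cand,t=2,log=w}
step 21 deliver 2→3: —
step 22 deliver 4→1: —

2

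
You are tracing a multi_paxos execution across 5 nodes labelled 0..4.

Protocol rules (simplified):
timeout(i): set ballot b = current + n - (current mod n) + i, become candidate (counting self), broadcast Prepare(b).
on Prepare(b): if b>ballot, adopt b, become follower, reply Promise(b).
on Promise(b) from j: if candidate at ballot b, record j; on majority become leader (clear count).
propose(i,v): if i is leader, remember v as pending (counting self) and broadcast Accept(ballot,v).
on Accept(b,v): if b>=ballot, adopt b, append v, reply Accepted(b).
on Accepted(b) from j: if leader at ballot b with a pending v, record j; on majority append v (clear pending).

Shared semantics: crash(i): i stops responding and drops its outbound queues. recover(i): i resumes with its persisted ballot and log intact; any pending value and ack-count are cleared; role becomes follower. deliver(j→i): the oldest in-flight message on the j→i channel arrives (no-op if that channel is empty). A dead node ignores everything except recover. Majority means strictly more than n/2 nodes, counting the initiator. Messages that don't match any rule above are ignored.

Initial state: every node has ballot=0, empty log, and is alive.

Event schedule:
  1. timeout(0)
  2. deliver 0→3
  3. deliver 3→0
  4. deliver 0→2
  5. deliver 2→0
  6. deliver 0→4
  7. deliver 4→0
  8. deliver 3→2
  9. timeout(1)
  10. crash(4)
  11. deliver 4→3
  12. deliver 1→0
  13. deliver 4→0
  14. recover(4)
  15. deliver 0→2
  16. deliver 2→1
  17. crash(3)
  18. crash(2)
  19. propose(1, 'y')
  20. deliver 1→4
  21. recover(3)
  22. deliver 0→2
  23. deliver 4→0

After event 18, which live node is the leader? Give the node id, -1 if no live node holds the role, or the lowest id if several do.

step 1 timeout(0): 0={cand,b=5,log=-}
step 2 deliver 0→3: 3={foll,b=5,log=-}
step 3 deliver 3→0: —
step 4 deliver 0→2: 2={foll,b=5,log=-}
step 5 deliver 2→0: 0={lead,b=5,log=-}
step 6 deliver 0→4: 4={foll,b=5,log=-}
step 7 deliver 4→0: —
step 8 deliver 3→2: —
step 9 timeout(1): 1={cand,b=6,log=-}
step 10 crash(4): 4={✗foll,b=5,log=-}
step 11 deliver 4→3: —
step 12 deliver 1→0: 0={foll,b=6,log=-}
step 13 deliver 4→0: —
step 14 recover(4): 4={foll,b=5,log=-}
step 15 deliver 0→2: —
step 16 deliver 2→1: —
step 17 crash(3): 3={✗foll,b=5,log=-}
step 18 crash(2): 2={✗foll,b=5,log=-}

-1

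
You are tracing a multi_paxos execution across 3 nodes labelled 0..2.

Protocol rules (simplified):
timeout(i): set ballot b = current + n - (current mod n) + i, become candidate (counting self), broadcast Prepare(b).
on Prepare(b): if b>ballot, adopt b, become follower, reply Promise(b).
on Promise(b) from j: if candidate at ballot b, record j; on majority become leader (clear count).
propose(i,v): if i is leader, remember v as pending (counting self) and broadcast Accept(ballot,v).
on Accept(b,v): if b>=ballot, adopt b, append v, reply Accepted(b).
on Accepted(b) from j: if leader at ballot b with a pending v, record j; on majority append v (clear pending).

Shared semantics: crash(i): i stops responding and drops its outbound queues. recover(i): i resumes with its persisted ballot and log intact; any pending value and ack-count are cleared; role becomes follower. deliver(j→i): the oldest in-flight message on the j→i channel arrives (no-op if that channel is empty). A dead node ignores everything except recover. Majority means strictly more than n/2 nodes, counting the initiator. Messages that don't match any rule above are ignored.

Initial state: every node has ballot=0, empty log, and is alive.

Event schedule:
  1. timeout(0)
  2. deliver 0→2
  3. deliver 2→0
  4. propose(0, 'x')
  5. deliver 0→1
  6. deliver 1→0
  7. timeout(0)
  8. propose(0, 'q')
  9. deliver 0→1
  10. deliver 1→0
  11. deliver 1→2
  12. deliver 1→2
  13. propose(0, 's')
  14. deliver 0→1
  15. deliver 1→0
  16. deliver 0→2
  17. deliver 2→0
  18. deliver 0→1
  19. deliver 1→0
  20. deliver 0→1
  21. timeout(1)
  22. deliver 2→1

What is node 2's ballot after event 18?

3

1. timeout(0):  <0:cand b3 ->
2. deliver 0→2:  <2:foll b3 ->
3. deliver 2→0:  <0:lead b3 ->
4. propose(0,'x'):  nop
5. deliver 0→1:  <1:foll b3 ->
6. deliver 1→0:  nop
7. timeout(0):  <0:cand b6 ->
8. propose(0,'q'):  nop
9. deliver 0→1:  <1:foll b3 x>
10. deliver 1→0:  nop
11. deliver 1→2:  nop
12. deliver 1→2:  nop
13. propose(0,'s'):  nop
14. deliver 0→1:  <1:foll b6 x>
15. deliver 1→0:  <0:lead b6 ->
16. deliver 0→2:  <2:foll b3 x>
17. deliver 2→0:  nop
18. deliver 0→1:  nop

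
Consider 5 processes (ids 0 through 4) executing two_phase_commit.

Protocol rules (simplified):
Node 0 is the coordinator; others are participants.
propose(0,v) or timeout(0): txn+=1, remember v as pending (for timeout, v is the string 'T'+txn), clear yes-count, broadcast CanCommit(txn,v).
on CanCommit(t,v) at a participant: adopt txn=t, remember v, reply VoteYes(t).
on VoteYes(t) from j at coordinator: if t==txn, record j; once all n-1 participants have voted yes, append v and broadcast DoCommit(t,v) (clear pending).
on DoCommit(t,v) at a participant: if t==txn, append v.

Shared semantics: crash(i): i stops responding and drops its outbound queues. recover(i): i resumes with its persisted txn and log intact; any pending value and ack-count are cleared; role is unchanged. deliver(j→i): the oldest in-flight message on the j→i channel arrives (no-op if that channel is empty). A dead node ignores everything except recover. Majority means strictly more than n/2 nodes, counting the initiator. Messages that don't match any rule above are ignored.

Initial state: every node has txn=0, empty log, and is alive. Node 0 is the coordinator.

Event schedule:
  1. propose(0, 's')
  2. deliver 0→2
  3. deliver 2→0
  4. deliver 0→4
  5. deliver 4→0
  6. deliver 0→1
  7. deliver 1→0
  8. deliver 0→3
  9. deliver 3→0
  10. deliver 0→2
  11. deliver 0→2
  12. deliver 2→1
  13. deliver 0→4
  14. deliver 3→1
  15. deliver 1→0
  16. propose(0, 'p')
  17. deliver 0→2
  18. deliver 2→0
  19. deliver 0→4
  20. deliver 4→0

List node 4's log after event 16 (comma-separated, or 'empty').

step 1 propose(0,'s'): 0={coor,t=1,log=-}
step 2 deliver 0→2: 2={part,t=1,log=-}
step 3 deliver 2→0: —
step 4 deliver 0→4: 4={part,t=1,log=-}
step 5 deliver 4→0: —
step 6 deliver 0→1: 1={part,t=1,log=-}
step 7 deliver 1→0: —
step 8 deliver 0→3: 3={part,t=1,log=-}
step 9 deliver 3→0: 0={coor,t=1,log=s}
step 10 deliver 0→2: 2={part,t=1,log=s}
step 11 deliver 0→2: —
step 12 deliver 2→1: —
step 13 deliver 0→4: 4={part,t=1,log=s}
step 14 deliver 3→1: —
step 15 deliver 1→0: —
step 16 propose(0,'p'): 0={coor,t=2,log=s}

s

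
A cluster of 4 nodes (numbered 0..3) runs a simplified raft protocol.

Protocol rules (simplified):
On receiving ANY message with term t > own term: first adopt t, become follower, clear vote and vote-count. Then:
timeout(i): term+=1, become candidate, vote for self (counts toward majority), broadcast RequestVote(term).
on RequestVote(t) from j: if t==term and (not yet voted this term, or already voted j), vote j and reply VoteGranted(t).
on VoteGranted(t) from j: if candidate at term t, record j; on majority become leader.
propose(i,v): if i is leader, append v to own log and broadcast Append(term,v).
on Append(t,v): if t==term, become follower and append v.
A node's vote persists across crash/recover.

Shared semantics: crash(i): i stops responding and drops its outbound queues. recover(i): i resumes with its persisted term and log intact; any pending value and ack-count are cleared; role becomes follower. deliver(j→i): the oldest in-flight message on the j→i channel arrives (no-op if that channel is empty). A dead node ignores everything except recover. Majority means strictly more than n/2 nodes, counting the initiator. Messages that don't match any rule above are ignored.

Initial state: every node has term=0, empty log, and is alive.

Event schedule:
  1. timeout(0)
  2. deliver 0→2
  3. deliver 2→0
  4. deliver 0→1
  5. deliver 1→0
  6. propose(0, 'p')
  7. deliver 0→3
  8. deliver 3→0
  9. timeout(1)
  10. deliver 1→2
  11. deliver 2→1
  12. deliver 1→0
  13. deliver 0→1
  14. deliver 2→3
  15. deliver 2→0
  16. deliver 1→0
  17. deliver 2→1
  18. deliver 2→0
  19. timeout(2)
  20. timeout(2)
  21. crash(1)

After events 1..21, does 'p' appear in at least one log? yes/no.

yes

e1 timeout(0): 0[cand,t=1,-]
e2 deliver 0→2: 2[foll,t=1,-]
e3 deliver 2→0: ·
e4 deliver 0→1: 1[foll,t=1,-]
e5 deliver 1→0: 0[lead,t=1,-]
e6 propose(0,'p'): 0[lead,t=1,p]
e7 deliver 0→3: 3[foll,t=1,-]
e8 deliver 3→0: ·
e9 timeout(1): 1[cand,t=2,-]
e10 deliver 1→2: 2[foll,t=2,-]
e11 deliver 2→1: ·
e12 deliver 1→0: 0[foll,t=2,p]
e13 deliver 0→1: ·
e14 deliver 2→3: ·
e15 deliver 2→0: ·
e16 deliver 1→0: ·
e17 deliver 2→1: ·
e18 deliver 2→0: ·
e19 timeout(2): 2[cand,t=3,-]
e20 timeout(2): 2[cand,t=4,-]
e21 crash(1): 1[✗cand,t=2,-]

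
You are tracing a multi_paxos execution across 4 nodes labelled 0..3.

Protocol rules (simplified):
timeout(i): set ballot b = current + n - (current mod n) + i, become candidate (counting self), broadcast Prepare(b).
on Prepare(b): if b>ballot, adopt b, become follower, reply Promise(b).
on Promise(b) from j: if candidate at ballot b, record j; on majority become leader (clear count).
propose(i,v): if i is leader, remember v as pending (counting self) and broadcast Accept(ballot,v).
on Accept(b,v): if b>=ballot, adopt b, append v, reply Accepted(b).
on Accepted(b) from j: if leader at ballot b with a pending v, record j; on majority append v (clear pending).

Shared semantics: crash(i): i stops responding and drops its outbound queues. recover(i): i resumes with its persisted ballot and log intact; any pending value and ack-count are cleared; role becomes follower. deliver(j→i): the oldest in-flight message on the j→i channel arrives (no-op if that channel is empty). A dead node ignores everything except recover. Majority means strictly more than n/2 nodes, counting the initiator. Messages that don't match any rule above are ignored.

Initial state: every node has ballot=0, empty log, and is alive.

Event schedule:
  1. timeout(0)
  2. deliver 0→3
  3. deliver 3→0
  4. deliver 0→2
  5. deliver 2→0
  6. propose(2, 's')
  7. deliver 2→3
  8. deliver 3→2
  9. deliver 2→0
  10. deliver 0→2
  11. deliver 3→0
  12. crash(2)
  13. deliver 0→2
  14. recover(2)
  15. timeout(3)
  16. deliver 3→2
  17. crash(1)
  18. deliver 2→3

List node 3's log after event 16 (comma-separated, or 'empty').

step 1 timeout(0): 0={cand,b=4,log=-}
step 2 deliver 0→3: 3={foll,b=4,log=-}
step 3 deliver 3→0: —
step 4 deliver 0→2: 2={foll,b=4,log=-}
step 5 deliver 2→0: 0={lead,b=4,log=-}
step 6 propose(2,'s'): —
step 7 deliver 2→3: —
step 8 deliver 3→2: —
step 9 deliver 2→0: —
step 10 deliver 0→2: —
step 11 deliver 3→0: —
step 12 crash(2): 2={✗foll,b=4,log=-}
step 13 deliver 0→2: —
step 14 recover(2): 2={foll,b=4,log=-}
step 15 timeout(3): 3={cand,b=11,log=-}
step 16 deliver 3→2: 2={foll,b=11,log=-}

empty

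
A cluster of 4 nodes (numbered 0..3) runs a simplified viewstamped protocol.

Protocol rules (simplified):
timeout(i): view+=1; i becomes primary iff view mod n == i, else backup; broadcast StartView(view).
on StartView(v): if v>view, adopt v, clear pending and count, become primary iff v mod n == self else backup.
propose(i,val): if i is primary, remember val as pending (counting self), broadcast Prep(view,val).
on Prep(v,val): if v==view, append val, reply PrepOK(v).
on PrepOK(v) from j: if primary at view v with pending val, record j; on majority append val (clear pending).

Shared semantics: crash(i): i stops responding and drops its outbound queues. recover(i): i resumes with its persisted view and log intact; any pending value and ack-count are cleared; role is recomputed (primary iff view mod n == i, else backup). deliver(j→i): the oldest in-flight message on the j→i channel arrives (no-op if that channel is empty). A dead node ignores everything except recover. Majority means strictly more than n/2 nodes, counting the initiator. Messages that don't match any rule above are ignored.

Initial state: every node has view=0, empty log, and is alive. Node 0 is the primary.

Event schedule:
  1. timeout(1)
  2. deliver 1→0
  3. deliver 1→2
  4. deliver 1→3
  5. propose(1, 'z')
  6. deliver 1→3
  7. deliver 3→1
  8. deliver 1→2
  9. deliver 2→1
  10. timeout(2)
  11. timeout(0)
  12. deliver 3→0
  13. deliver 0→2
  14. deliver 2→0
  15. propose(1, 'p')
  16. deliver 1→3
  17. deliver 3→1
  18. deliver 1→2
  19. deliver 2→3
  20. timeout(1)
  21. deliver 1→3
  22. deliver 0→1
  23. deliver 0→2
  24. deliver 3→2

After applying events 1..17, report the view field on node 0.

2

e1 timeout(1): 1[prim,v=1,-]
e2 deliver 1→0: 0[back,v=1,-]
e3 deliver 1→2: 2[back,v=1,-]
e4 deliver 1→3: 3[back,v=1,-]
e5 propose(1,'z'): ·
e6 deliver 1→3: 3[back,v=1,z]
e7 deliver 3→1: ·
e8 deliver 1→2: 2[back,v=1,z]
e9 deliver 2→1: 1[prim,v=1,z]
e10 timeout(2): 2[prim,v=2,z]
e11 timeout(0): 0[back,v=2,-]
e12 deliver 3→0: ·
e13 deliver 0→2: ·
e14 deliver 2→0: ·
e15 propose(1,'p'): ·
e16 deliver 1→3: 3[back,v=1,z,p]
e17 deliver 3→1: ·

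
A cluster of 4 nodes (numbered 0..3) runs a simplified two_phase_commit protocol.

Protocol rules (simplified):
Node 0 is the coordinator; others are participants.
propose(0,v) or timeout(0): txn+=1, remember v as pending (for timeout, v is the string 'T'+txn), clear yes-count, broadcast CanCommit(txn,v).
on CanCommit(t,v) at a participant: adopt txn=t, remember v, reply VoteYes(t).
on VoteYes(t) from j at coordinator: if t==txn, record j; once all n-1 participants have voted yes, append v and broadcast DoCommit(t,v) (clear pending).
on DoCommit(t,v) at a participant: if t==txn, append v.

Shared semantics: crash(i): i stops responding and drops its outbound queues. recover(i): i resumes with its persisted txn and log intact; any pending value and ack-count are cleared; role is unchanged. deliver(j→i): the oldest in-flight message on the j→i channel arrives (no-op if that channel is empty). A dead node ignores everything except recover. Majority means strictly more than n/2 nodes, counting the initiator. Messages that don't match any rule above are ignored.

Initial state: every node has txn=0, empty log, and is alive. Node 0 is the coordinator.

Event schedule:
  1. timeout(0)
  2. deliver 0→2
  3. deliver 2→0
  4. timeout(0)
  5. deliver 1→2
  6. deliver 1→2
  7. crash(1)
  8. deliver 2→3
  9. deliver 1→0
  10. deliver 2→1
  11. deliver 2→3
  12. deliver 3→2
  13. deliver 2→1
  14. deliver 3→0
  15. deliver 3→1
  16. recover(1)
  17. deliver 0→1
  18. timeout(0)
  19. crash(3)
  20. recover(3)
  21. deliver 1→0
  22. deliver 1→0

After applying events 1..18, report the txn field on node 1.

1

1. timeout(0):  <0:coor t1 ->
2. deliver 0→2:  <2:part t1 ->
3. deliver 2→0:  nop
4. timeout(0):  <0:coor t2 ->
5. deliver 1→2:  nop
6. deliver 1→2:  nop
7. crash(1):  <1:✗part t0 ->
8. deliver 2→3:  nop
9. deliver 1→0:  nop
10. deliver 2→1:  nop
11. deliver 2→3:  nop
12. deliver 3→2:  nop
13. deliver 2→1:  nop
14. deliver 3→0:  nop
15. deliver 3→1:  nop
16. recover(1):  <1:part t0 ->
17. deliver 0→1:  <1:part t1 ->
18. timeout(0):  <0:coor t3 ->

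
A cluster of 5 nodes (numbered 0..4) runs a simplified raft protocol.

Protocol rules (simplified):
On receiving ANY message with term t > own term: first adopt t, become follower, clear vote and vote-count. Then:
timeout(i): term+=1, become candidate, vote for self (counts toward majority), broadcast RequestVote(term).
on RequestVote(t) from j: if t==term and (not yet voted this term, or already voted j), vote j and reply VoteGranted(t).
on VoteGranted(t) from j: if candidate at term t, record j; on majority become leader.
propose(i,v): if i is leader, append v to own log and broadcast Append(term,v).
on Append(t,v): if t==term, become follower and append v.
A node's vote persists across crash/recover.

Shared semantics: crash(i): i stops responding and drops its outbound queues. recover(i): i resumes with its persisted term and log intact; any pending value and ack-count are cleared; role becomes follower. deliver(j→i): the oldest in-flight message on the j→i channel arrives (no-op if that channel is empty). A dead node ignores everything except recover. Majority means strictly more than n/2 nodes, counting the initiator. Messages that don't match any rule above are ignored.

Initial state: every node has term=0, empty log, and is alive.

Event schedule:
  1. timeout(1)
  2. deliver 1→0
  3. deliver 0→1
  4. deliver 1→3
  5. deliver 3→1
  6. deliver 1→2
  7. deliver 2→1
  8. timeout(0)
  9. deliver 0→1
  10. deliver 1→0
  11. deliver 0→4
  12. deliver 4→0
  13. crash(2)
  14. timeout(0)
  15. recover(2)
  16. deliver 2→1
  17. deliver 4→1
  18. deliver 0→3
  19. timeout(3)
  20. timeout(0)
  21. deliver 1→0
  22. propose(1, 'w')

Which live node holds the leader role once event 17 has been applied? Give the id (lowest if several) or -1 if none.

-1

after 1 — timeout(1): n1:cand/t1/[-]
after 2 — deliver 1→0: n0:foll/t1/[-]
after 3 — deliver 0→1: ·
after 4 — deliver 1→3: n3:foll/t1/[-]
after 5 — deliver 3→1: n1:lead/t1/[-]
after 6 — deliver 1→2: n2:foll/t1/[-]
after 7 — deliver 2→1: ·
after 8 — timeout(0): n0:cand/t2/[-]
after 9 — deliver 0→1: n1:foll/t2/[-]
after 10 — deliver 1→0: ·
after 11 — deliver 0→4: n4:foll/t2/[-]
after 12 — deliver 4→0: n0:lead/t2/[-]
after 13 — crash(2): n2:✗foll/t1/[-]
after 14 — timeout(0): n0:cand/t3/[-]
after 15 — recover(2): n2:foll/t1/[-]
after 16 — deliver 2→1: ·
after 17 — deliver 4→1: ·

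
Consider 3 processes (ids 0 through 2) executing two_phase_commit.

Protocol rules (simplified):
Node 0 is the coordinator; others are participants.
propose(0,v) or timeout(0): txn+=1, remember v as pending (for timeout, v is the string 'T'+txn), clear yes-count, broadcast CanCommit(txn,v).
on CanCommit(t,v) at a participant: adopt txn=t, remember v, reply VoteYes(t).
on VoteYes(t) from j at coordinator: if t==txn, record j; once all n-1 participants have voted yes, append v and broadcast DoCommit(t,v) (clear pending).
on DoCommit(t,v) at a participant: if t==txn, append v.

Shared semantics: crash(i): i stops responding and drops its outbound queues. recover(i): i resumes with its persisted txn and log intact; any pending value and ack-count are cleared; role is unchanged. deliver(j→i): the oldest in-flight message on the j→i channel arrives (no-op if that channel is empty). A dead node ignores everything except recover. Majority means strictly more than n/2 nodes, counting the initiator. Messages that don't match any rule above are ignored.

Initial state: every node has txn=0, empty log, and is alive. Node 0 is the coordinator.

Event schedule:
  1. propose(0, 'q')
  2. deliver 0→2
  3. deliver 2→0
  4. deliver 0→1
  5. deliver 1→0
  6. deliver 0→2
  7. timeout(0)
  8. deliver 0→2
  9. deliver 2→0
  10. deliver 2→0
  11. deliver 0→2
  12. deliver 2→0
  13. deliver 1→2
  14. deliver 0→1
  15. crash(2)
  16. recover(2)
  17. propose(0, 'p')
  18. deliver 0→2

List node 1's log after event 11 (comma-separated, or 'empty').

[1] propose(0,'q') → N0(coor t1 [-])
[2] deliver 0→2 → N2(part t1 [-])
[3] deliver 2→0 → ∅
[4] deliver 0→1 → N1(part t1 [-])
[5] deliver 1→0 → N0(coor t1 [q])
[6] deliver 0→2 → N2(part t1 [q])
[7] timeout(0) → N0(coor t2 [q])
[8] deliver 0→2 → N2(part t2 [q])
[9] deliver 2→0 → ∅
[10] deliver 2→0 → ∅
[11] deliver 0→2 → ∅

empty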